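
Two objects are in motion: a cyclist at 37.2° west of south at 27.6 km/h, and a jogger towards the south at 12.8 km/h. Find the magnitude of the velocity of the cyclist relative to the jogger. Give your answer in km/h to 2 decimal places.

Taking east as x and north as y: cyclist velocity = (-16.687, -21.984) km/h; jogger velocity = (0.000, -12.800) km/h.
Velocity of cyclist relative to jogger = (-16.687, -21.984) − (0.000, -12.800) = (-16.687, -9.184) km/h.
Magnitude = |(-16.687, -9.184)| = 19.047 km/h.

19.05 km/h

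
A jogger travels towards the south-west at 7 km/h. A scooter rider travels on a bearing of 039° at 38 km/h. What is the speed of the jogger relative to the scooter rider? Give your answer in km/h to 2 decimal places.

Taking east as x and north as y: jogger velocity = (-4.950, -4.950) km/h; scooter rider velocity = (23.914, 29.532) km/h.
Velocity of jogger relative to scooter rider = (-4.950, -4.950) − (23.914, 29.532) = (-28.864, -34.481) km/h.
Magnitude = |(-28.864, -34.481)| = 44.968 km/h.

44.97 km/h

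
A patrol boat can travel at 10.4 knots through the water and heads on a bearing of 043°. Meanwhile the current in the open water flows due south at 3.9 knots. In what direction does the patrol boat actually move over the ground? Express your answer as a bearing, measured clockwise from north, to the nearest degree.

062°

Taking east as x and north as y: velocity relative to the water = (7.093, 7.606) knots; the water relative to ground = (0.000, -3.900) knots.
Velocity relative to ground = (7.093, 7.606) + (0.000, -3.900) = (7.093, 3.706) knots.
Bearing = atan2(7.09, 3.71) = 62.41° clockwise from north.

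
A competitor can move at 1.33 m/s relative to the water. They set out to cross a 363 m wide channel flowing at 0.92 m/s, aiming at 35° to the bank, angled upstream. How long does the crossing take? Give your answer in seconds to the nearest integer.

476 s

The component of the competitor's velocity perpendicular to the bank is 1.33 × sin 35° = 0.763 m/s.
The current is parallel to the bank, so it does not affect the crossing time.
Time = 363 / 0.763 = 475.843 s.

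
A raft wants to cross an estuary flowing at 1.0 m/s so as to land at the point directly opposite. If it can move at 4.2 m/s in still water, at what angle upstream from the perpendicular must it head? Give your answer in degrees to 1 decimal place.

13.8°

To cancel the current, the upstream component of the raft's velocity must equal the flow: 4.2 sin θ = 1.0.
sin θ = 1.0 / 4.2 = 0.2381.
θ = arcsin(0.2381) = 13.774°.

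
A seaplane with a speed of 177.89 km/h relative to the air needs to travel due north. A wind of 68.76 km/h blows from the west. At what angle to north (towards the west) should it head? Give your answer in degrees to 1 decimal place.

22.7°

The wind pushes perpendicular to the desired track; the heading must have a component into the wind equal to 68.76 km/h: 177.89 sin θ = 68.76.
sin θ = 0.3865, so θ = 22.739°.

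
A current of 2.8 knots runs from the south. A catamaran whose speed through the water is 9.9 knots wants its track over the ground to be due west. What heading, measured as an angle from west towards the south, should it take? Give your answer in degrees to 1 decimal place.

16.4°

The current pushes perpendicular to the desired track; the heading must have a component into the current equal to 2.8 knots: 9.9 sin θ = 2.8.
sin θ = 0.2828, so θ = 16.429°.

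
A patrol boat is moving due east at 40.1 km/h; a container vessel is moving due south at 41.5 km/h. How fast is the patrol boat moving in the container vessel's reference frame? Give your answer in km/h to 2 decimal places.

57.71 km/h

Taking east as x and north as y: patrol boat velocity = (40.100, 0.000) km/h; container vessel velocity = (0.000, -41.500) km/h.
Velocity of patrol boat relative to container vessel = (40.100, 0.000) − (0.000, -41.500) = (40.100, 41.500) km/h.
Magnitude = |(40.100, 41.500)| = 57.708 km/h.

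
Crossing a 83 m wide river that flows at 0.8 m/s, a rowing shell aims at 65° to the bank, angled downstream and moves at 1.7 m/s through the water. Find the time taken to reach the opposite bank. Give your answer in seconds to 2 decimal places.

53.87 s

The component of the rowing shell's velocity perpendicular to the bank is 1.7 × sin 65° = 1.541 m/s.
Only the cross-stream component determines the crossing time; the current contributes nothing perpendicular to the bank.
Time = 83 / 1.541 = 53.871 s.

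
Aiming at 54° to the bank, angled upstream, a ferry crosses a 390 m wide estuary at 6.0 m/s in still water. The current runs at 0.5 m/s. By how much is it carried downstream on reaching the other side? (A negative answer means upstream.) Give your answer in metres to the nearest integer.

Perpendicular speed = 4.854 m/s; crossing time = 390 / 4.854 = 80.344 s.
Net downstream speed = -3.027 m/s.
Drift = -3.027 × 80.344 = -243.179 m (upstream).

-243 m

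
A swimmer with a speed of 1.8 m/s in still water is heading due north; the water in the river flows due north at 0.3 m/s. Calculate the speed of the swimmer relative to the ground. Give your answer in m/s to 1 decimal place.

Taking east as x and north as y: velocity relative to the water = (0.000, 1.800) m/s; the water relative to ground = (0.000, 0.300) m/s.
Velocity relative to ground = (0.000, 1.800) + (0.000, 0.300) = (0.000, 2.100) m/s.
Speed = |(0.000, 2.100)| = 2.100 m/s.

2.1 m/s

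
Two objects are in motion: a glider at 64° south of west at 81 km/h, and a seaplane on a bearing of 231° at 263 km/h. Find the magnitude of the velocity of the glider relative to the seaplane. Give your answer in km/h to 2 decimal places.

Taking east as x and north as y: glider velocity = (-35.508, -72.802) km/h; seaplane velocity = (-204.389, -165.511) km/h.
Velocity of glider relative to seaplane = (-35.508, -72.802) − (-204.389, -165.511) = (168.881, 92.709) km/h.
Magnitude = |(168.881, 92.709)| = 192.655 km/h.

192.65 km/h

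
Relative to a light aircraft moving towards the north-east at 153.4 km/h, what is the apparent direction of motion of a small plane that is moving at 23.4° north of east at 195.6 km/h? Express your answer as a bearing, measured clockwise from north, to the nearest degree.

113°

Taking east as x and north as y: small plane velocity = (179.513, 77.682) km/h; light aircraft velocity = (108.470, 108.470) km/h.
Velocity of small plane relative to light aircraft = (179.513, 77.682) − (108.470, 108.470) = (71.043, -30.788) km/h.
Bearing = atan2(71.04, -30.79) = 113.43° clockwise from north.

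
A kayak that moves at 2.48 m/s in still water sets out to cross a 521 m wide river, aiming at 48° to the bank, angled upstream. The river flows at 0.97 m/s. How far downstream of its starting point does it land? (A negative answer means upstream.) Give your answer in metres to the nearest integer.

Perpendicular speed = 1.843 m/s; crossing time = 521 / 1.843 = 282.691 s.
Net downstream speed = -0.689 m/s.
Drift = -0.689 × 282.691 = -194.900 m (upstream).

-195 m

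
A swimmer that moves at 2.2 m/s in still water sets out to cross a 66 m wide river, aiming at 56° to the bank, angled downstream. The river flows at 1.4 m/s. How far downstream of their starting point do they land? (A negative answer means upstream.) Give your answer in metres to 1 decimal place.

95.2 m

Perpendicular speed = 1.824 m/s; crossing time = 66 / 1.824 = 36.187 s.
Net downstream speed = 2.630 m/s.
Drift = 2.630 × 36.187 = 95.179 m (downstream).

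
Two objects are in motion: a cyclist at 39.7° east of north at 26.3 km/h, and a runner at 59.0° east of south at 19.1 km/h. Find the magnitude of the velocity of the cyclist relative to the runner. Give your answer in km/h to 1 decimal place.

Taking east as x and north as y: cyclist velocity = (16.800, 20.235) km/h; runner velocity = (16.372, -9.837) km/h.
Velocity of cyclist relative to runner = (16.800, 20.235) − (16.372, -9.837) = (0.428, 30.072) km/h.
Magnitude = |(0.428, 30.072)| = 30.075 km/h.

30.1 km/h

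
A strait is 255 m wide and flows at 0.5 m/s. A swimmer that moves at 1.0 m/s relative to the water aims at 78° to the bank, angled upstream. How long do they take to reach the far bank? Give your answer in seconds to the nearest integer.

261 s

The component of the swimmer's velocity perpendicular to the bank is 1.0 × sin 78° = 0.978 m/s.
Only the cross-stream component determines the crossing time; the current contributes nothing perpendicular to the bank.
Time = 255 / 0.978 = 260.697 s.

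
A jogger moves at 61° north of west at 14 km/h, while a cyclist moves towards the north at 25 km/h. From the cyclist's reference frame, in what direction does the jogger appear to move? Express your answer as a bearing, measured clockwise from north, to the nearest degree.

208°

Taking east as x and north as y: jogger velocity = (-6.787, 12.245) km/h; cyclist velocity = (0.000, 25.000) km/h.
Velocity of jogger relative to cyclist = (-6.787, 12.245) − (0.000, 25.000) = (-6.787, -12.755) km/h.
Bearing = atan2(-6.79, -12.76) = 208.02° clockwise from north.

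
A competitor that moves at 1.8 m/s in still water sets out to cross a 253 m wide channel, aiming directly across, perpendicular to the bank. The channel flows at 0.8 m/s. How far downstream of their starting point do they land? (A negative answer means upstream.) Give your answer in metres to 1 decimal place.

Perpendicular speed = 1.800 m/s; crossing time = 253 / 1.800 = 140.556 s.
Net downstream speed = 0.800 m/s.
Drift = 0.800 × 140.556 = 112.444 m (downstream).

112.4 m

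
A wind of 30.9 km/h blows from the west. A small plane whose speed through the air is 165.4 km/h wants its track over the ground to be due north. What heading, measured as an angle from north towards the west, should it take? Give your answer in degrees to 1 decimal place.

10.8°

The wind pushes perpendicular to the desired track; the heading must have a component into the wind equal to 30.9 km/h: 165.4 sin θ = 30.9.
sin θ = 0.1868, so θ = 10.767°.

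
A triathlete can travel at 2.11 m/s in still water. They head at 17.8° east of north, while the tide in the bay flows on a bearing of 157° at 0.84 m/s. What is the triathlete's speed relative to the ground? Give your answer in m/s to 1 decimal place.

1.6 m/s

Taking east as x and north as y: velocity relative to the water = (0.645, 2.009) m/s; the water relative to ground = (0.328, -0.773) m/s.
Velocity relative to ground = (0.645, 2.009) + (0.328, -0.773) = (0.973, 1.236) m/s.
Speed = |(0.973, 1.236)| = 1.573 m/s.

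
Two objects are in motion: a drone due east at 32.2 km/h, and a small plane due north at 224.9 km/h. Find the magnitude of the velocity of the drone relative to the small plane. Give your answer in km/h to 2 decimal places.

Taking east as x and north as y: drone velocity = (32.200, 0.000) km/h; small plane velocity = (0.000, 224.900) km/h.
Velocity of drone relative to small plane = (32.200, 0.000) − (0.000, 224.900) = (32.200, -224.900) km/h.
Magnitude = |(32.200, -224.900)| = 227.193 km/h.

227.19 km/h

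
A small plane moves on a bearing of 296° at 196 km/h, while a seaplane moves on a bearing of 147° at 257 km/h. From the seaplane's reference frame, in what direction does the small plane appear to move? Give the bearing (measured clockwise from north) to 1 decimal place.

Taking east as x and north as y: small plane velocity = (-176.164, 85.921) km/h; seaplane velocity = (139.972, -215.538) km/h.
Velocity of small plane relative to seaplane = (-176.164, 85.921) − (139.972, -215.538) = (-316.136, 301.459) km/h.
Bearing = atan2(-316.14, 301.46) = 313.64° clockwise from north.

313.6°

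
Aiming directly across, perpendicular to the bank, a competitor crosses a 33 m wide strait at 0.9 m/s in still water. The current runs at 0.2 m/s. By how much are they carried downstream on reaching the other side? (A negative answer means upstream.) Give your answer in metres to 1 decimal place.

Perpendicular speed = 0.900 m/s; crossing time = 33 / 0.900 = 36.667 s.
Net downstream speed = 0.200 m/s.
Drift = 0.200 × 36.667 = 7.333 m (downstream).

7.3 m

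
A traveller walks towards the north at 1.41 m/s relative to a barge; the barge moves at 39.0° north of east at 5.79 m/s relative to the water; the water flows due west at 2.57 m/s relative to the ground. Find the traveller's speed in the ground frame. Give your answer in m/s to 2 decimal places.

In east/north components (m/s): traveller relative to barge = (0.000, 1.410); barge relative to water = (4.500, 3.644); water relative to ground = (-2.570, 0.000).
Sum = (1.930, 5.054) m/s.
Speed = |(1.930, 5.054)| = 5.410 m/s.

5.41 m/s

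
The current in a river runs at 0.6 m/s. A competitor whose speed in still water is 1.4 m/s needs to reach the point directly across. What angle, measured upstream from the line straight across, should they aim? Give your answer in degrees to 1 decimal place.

25.4°

To cancel the current, the upstream component of the competitor's velocity must equal the flow: 1.4 sin θ = 0.6.
sin θ = 0.6 / 1.4 = 0.4286.
θ = arcsin(0.4286) = 25.377°.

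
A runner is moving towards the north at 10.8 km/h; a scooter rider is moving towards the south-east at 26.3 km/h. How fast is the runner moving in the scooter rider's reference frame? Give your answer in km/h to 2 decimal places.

34.79 km/h

Taking east as x and north as y: runner velocity = (0.000, 10.800) km/h; scooter rider velocity = (18.597, -18.597) km/h.
Velocity of runner relative to scooter rider = (0.000, 10.800) − (18.597, -18.597) = (-18.597, 29.397) km/h.
Magnitude = |(-18.597, 29.397)| = 34.785 km/h.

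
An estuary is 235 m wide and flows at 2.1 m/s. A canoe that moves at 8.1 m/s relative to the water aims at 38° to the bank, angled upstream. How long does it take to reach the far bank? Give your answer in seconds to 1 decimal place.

The component of the canoe's velocity perpendicular to the bank is 8.1 × sin 38° = 4.987 m/s.
The flow acts along the bank and has no component across it.
Time = 235 / 4.987 = 47.124 s.

47.1 s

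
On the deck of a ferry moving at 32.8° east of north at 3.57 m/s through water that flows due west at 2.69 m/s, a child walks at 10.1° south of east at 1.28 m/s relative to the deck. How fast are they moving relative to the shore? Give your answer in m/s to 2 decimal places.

2.82 m/s

In east/north components (m/s): child relative to ferry = (1.260, -0.224); ferry relative to water = (1.934, 3.001); water relative to ground = (-2.690, 0.000).
Sum = (0.504, 2.776) m/s.
Speed = |(0.504, 2.776)| = 2.822 m/s.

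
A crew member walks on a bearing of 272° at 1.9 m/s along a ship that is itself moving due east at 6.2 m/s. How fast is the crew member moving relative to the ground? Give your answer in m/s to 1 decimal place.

4.3 m/s

Taking east as x and north as y: ship velocity = (6.200, 0.000) m/s; crew member velocity relative to ship = (-1.899, 0.066) m/s.
Velocity relative to ground = (6.200, 0.000) + (-1.899, 0.066) = (4.301, 0.066) m/s.
Speed = |(4.301, 0.066)| = 4.302 m/s.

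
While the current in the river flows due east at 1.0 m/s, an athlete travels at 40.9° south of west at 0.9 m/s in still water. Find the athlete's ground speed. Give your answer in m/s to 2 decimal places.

0.67 m/s

Taking east as x and north as y: velocity relative to the water = (-0.680, -0.589) m/s; the water relative to ground = (1.000, 0.000) m/s.
Velocity relative to ground = (-0.680, -0.589) + (1.000, 0.000) = (0.320, -0.589) m/s.
Speed = |(0.320, -0.589)| = 0.670 m/s.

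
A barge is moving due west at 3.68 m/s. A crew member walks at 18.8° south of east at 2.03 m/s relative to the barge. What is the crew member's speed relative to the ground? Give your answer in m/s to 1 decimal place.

1.9 m/s

Taking east as x and north as y: barge velocity = (-3.680, 0.000) m/s; crew member velocity relative to barge = (1.922, -0.654) m/s.
Velocity relative to ground = (-3.680, 0.000) + (1.922, -0.654) = (-1.758, -0.654) m/s.
Speed = |(-1.758, -0.654)| = 1.876 m/s.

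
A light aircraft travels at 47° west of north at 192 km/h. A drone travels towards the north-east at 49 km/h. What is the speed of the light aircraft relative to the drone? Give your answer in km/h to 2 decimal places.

Taking east as x and north as y: light aircraft velocity = (-140.420, 130.944) km/h; drone velocity = (34.648, 34.648) km/h.
Velocity of light aircraft relative to drone = (-140.420, 130.944) − (34.648, 34.648) = (-175.068, 96.295) km/h.
Magnitude = |(-175.068, 96.295)| = 199.804 km/h.

199.80 km/h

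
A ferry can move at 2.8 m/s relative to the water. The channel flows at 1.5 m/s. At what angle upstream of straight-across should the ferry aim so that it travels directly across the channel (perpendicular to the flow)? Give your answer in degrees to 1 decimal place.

32.4°

To cancel the current, the upstream component of the ferry's velocity must equal the flow: 2.8 sin θ = 1.5.
sin θ = 1.5 / 2.8 = 0.5357.
θ = arcsin(0.5357) = 32.392°.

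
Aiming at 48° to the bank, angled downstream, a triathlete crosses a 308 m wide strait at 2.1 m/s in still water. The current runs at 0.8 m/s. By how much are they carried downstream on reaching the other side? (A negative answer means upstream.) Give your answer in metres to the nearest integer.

Perpendicular speed = 1.561 m/s; crossing time = 308 / 1.561 = 197.359 s.
Net downstream speed = 2.205 m/s.
Drift = 2.205 × 197.359 = 435.212 m (downstream).

435 m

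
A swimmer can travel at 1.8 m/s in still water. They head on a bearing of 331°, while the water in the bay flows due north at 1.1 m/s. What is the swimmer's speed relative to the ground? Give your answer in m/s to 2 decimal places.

Taking east as x and north as y: velocity relative to the water = (-0.873, 1.574) m/s; the water relative to ground = (0.000, 1.100) m/s.
Velocity relative to ground = (-0.873, 1.574) + (0.000, 1.100) = (-0.873, 2.674) m/s.
Speed = |(-0.873, 2.674)| = 2.813 m/s.

2.81 m/s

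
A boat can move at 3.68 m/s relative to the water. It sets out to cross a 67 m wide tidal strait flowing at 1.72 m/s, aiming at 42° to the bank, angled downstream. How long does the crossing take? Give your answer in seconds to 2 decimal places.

27.21 s

The component of the boat's velocity perpendicular to the bank is 3.68 × sin 42° = 2.462 m/s.
The current is parallel to the bank, so it does not affect the crossing time.
Time = 67 / 2.462 = 27.209 s.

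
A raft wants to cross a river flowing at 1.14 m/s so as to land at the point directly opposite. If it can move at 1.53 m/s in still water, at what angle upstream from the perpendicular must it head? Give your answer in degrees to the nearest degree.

48°

To cancel the current, the upstream component of the raft's velocity must equal the flow: 1.53 sin θ = 1.14.
sin θ = 1.14 / 1.53 = 0.7451.
θ = arcsin(0.7451) = 48.168°.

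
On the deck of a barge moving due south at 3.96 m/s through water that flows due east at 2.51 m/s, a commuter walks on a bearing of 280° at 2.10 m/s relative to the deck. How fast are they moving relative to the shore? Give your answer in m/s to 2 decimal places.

In east/north components (m/s): commuter relative to barge = (-2.068, 0.365); barge relative to water = (0.000, -3.960); water relative to ground = (2.510, 0.000).
Sum = (0.442, -3.595) m/s.
Speed = |(0.442, -3.595)| = 3.622 m/s.

3.62 m/s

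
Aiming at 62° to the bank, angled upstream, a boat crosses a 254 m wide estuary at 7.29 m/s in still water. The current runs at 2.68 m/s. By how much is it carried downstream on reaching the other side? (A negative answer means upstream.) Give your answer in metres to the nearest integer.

-29 m

Perpendicular speed = 6.437 m/s; crossing time = 254 / 6.437 = 39.461 s.
Net downstream speed = -0.742 m/s.
Drift = -0.742 × 39.461 = -29.298 m (upstream).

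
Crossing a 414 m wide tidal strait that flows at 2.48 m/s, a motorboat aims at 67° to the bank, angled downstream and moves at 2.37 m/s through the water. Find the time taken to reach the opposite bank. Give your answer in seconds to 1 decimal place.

189.8 s

The component of the motorboat's velocity perpendicular to the bank is 2.37 × sin 67° = 2.182 m/s.
Only the cross-stream component determines the crossing time; the current contributes nothing perpendicular to the bank.
Time = 414 / 2.182 = 189.769 s.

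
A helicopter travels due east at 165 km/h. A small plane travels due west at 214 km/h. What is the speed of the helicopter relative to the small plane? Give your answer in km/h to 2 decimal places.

Taking east as x and north as y: helicopter velocity = (165.000, 0.000) km/h; small plane velocity = (-214.000, 0.000) km/h.
Velocity of helicopter relative to small plane = (165.000, 0.000) − (-214.000, 0.000) = (379.000, 0.000) km/h.
Magnitude = |(379.000, 0.000)| = 379.000 km/h.

379.00 km/h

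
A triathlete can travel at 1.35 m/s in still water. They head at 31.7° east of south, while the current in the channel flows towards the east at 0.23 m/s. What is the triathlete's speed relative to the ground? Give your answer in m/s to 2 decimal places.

1.48 m/s

Taking east as x and north as y: velocity relative to the water = (0.709, -1.149) m/s; the water relative to ground = (0.230, 0.000) m/s.
Velocity relative to ground = (0.709, -1.149) + (0.230, 0.000) = (0.939, -1.149) m/s.
Speed = |(0.939, -1.149)| = 1.484 m/s.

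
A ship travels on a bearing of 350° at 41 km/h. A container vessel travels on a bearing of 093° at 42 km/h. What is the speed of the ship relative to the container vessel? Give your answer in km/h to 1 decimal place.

65.0 km/h

Taking east as x and north as y: ship velocity = (-7.120, 40.377) km/h; container vessel velocity = (41.942, -2.198) km/h.
Velocity of ship relative to container vessel = (-7.120, 40.377) − (41.942, -2.198) = (-49.062, 42.575) km/h.
Magnitude = |(-49.062, 42.575)| = 64.959 km/h.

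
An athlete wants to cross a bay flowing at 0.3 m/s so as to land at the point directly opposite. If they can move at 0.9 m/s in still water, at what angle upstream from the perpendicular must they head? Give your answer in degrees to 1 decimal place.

To cancel the current, the upstream component of the athlete's velocity must equal the flow: 0.9 sin θ = 0.3.
sin θ = 0.3 / 0.9 = 0.3333.
θ = arcsin(0.3333) = 19.471°.

19.5°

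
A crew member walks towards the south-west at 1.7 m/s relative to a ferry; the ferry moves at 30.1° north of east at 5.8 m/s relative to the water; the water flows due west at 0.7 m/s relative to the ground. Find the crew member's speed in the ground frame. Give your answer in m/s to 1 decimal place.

3.6 m/s

In east/north components (m/s): crew member relative to ferry = (-1.202, -1.202); ferry relative to water = (5.018, 2.909); water relative to ground = (-0.700, 0.000).
Sum = (3.116, 1.707) m/s.
Speed = |(3.116, 1.707)| = 3.553 m/s.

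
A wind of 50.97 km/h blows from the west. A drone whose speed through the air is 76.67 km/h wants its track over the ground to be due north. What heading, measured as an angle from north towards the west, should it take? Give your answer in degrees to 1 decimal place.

41.7°

The wind pushes perpendicular to the desired track; the heading must have a component into the wind equal to 50.97 km/h: 76.67 sin θ = 50.97.
sin θ = 0.6648, so θ = 41.667°.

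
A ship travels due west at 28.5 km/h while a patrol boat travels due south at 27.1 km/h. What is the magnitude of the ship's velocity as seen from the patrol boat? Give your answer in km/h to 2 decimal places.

39.33 km/h

Taking east as x and north as y: ship velocity = (-28.500, 0.000) km/h; patrol boat velocity = (0.000, -27.100) km/h.
Velocity of ship relative to patrol boat = (-28.500, 0.000) − (0.000, -27.100) = (-28.500, 27.100) km/h.
Magnitude = |(-28.500, 27.100)| = 39.328 km/h.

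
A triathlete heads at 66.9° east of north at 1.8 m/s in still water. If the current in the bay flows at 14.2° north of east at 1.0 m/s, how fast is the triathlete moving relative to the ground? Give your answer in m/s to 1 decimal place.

Taking east as x and north as y: velocity relative to the water = (1.656, 0.706) m/s; the water relative to ground = (0.969, 0.245) m/s.
Velocity relative to ground = (1.656, 0.706) + (0.969, 0.245) = (2.625, 0.952) m/s.
Speed = |(2.625, 0.952)| = 2.792 m/s.

2.8 m/s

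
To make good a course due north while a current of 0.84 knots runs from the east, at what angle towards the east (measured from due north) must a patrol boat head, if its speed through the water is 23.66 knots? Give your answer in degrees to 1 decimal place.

The current pushes perpendicular to the desired track; the heading must have a component into the current equal to 0.84 knots: 23.66 sin θ = 0.84.
sin θ = 0.0355, so θ = 2.035°.

2.0°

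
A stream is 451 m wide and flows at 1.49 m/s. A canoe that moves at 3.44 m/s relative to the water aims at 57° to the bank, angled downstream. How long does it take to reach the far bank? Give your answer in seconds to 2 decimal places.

156.32 s

The component of the canoe's velocity perpendicular to the bank is 3.44 × sin 57° = 2.885 m/s.
The flow acts along the bank and has no component across it.
Time = 451 / 2.885 = 156.324 s.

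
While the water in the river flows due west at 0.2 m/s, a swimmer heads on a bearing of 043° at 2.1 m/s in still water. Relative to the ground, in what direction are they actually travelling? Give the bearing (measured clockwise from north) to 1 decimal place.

038.7°

Taking east as x and north as y: velocity relative to the water = (1.432, 1.536) m/s; the water relative to ground = (-0.200, 0.000) m/s.
Velocity relative to ground = (1.432, 1.536) + (-0.200, 0.000) = (1.232, 1.536) m/s.
Bearing = atan2(1.23, 1.54) = 38.74° clockwise from north.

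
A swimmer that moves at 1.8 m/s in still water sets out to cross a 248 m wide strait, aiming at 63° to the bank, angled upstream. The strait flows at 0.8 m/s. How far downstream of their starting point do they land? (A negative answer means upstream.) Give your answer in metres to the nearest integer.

Perpendicular speed = 1.604 m/s; crossing time = 248 / 1.604 = 154.632 s.
Net downstream speed = -0.017 m/s.
Drift = -0.017 × 154.632 = -2.657 m (upstream).

-3 m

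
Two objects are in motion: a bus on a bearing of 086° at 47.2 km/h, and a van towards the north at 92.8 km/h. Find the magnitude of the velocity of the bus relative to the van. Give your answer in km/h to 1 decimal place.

Taking east as x and north as y: bus velocity = (47.085, 3.293) km/h; van velocity = (0.000, 92.800) km/h.
Velocity of bus relative to van = (47.085, 3.293) − (0.000, 92.800) = (47.085, -89.507) km/h.
Magnitude = |(47.085, -89.507)| = 101.136 km/h.

101.1 km/h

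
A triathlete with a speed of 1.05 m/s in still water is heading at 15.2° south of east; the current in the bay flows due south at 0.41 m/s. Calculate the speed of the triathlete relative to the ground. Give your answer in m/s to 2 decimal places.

1.22 m/s

Taking east as x and north as y: velocity relative to the water = (1.013, -0.275) m/s; the water relative to ground = (0.000, -0.410) m/s.
Velocity relative to ground = (1.013, -0.275) + (0.000, -0.410) = (1.013, -0.685) m/s.
Speed = |(1.013, -0.685)| = 1.223 m/s.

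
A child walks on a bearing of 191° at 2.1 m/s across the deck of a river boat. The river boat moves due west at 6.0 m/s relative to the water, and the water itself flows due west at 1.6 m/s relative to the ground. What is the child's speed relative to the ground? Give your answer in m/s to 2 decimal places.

In east/north components (m/s): child relative to river boat = (-0.401, -2.061); river boat relative to water = (-6.000, 0.000); water relative to ground = (-1.600, 0.000).
Sum = (-8.001, -2.061) m/s.
Speed = |(-8.001, -2.061)| = 8.262 m/s.

8.26 m/s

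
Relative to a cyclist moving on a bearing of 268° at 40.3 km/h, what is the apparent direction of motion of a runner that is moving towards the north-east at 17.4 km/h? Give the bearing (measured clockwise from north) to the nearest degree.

075°

Taking east as x and north as y: runner velocity = (12.304, 12.304) km/h; cyclist velocity = (-40.275, -1.406) km/h.
Velocity of runner relative to cyclist = (12.304, 12.304) − (-40.275, -1.406) = (52.579, 13.710) km/h.
Bearing = atan2(52.58, 13.71) = 75.39° clockwise from north.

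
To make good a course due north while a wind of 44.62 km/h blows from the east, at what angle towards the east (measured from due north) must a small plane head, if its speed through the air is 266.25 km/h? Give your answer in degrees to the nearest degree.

10°

The wind pushes perpendicular to the desired track; the heading must have a component into the wind equal to 44.62 km/h: 266.25 sin θ = 44.62.
sin θ = 0.1676, so θ = 9.648°.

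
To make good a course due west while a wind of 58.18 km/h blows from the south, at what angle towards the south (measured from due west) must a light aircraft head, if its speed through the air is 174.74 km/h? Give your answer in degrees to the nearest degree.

The wind pushes perpendicular to the desired track; the heading must have a component into the wind equal to 58.18 km/h: 174.74 sin θ = 58.18.
sin θ = 0.3330, so θ = 19.448°.

19°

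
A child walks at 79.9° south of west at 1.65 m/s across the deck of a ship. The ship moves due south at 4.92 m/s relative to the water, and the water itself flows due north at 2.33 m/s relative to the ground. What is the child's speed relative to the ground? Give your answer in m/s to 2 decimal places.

4.22 m/s

In east/north components (m/s): child relative to ship = (-0.289, -1.624); ship relative to water = (0.000, -4.920); water relative to ground = (0.000, 2.330).
Sum = (-0.289, -4.214) m/s.
Speed = |(-0.289, -4.214)| = 4.224 m/s.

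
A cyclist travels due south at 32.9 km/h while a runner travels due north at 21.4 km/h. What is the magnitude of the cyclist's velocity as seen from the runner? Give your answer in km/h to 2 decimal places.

54.30 km/h

Taking east as x and north as y: cyclist velocity = (0.000, -32.900) km/h; runner velocity = (0.000, 21.400) km/h.
Velocity of cyclist relative to runner = (0.000, -32.900) − (0.000, 21.400) = (0.000, -54.300) km/h.
Magnitude = |(0.000, -54.300)| = 54.300 km/h.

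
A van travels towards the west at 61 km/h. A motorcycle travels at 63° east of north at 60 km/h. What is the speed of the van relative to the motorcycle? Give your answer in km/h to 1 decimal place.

Taking east as x and north as y: van velocity = (-61.000, 0.000) km/h; motorcycle velocity = (53.460, 27.239) km/h.
Velocity of van relative to motorcycle = (-61.000, 0.000) − (53.460, 27.239) = (-114.460, -27.239) km/h.
Magnitude = |(-114.460, -27.239)| = 117.657 km/h.

117.7 km/h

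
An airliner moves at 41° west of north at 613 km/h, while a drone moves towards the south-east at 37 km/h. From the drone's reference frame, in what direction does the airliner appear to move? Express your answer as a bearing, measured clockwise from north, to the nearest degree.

319°

Taking east as x and north as y: airliner velocity = (-402.164, 462.637) km/h; drone velocity = (26.163, -26.163) km/h.
Velocity of airliner relative to drone = (-402.164, 462.637) − (26.163, -26.163) = (-428.327, 488.800) km/h.
Bearing = atan2(-428.33, 488.80) = 318.77° clockwise from north.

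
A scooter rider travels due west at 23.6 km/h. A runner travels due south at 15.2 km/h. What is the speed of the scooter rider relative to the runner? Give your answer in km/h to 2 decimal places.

Taking east as x and north as y: scooter rider velocity = (-23.600, 0.000) km/h; runner velocity = (0.000, -15.200) km/h.
Velocity of scooter rider relative to runner = (-23.600, 0.000) − (0.000, -15.200) = (-23.600, 15.200) km/h.
Magnitude = |(-23.600, 15.200)| = 28.071 km/h.

28.07 km/h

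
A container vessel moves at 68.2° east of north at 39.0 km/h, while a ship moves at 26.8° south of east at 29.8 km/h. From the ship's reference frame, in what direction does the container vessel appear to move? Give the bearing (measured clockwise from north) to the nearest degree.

019°

Taking east as x and north as y: container vessel velocity = (36.211, 14.483) km/h; ship velocity = (26.599, -13.436) km/h.
Velocity of container vessel relative to ship = (36.211, 14.483) − (26.599, -13.436) = (9.612, 27.919) km/h.
Bearing = atan2(9.61, 27.92) = 19.00° clockwise from north.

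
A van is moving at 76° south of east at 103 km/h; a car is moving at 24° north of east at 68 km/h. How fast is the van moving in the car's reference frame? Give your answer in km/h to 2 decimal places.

132.91 km/h

Taking east as x and north as y: van velocity = (24.918, -99.940) km/h; car velocity = (62.121, 27.658) km/h.
Velocity of van relative to car = (24.918, -99.940) − (62.121, 27.658) = (-37.203, -127.599) km/h.
Magnitude = |(-37.203, -127.599)| = 132.911 km/h.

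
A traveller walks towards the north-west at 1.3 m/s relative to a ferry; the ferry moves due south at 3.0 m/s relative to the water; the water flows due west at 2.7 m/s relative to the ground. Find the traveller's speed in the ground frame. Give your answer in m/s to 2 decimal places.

4.17 m/s

In east/north components (m/s): traveller relative to ferry = (-0.919, 0.919); ferry relative to water = (0.000, -3.000); water relative to ground = (-2.700, 0.000).
Sum = (-3.619, -2.081) m/s.
Speed = |(-3.619, -2.081)| = 4.175 m/s.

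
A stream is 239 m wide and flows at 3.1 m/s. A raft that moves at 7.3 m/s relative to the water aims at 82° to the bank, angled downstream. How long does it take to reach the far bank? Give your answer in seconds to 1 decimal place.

33.1 s

The component of the raft's velocity perpendicular to the bank is 7.3 × sin 82° = 7.229 m/s.
The current is parallel to the bank, so it does not affect the crossing time.
Time = 239 / 7.229 = 33.061 s.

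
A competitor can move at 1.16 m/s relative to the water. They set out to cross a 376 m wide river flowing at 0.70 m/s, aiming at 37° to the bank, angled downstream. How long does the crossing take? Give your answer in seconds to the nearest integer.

539 s

The component of the competitor's velocity perpendicular to the bank is 1.16 × sin 37° = 0.698 m/s.
The current is parallel to the bank, so it does not affect the crossing time.
Time = 376 / 0.698 = 538.601 s.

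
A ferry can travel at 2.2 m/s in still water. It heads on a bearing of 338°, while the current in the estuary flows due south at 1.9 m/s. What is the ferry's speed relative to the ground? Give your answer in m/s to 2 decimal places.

Taking east as x and north as y: velocity relative to the water = (-0.824, 2.040) m/s; the water relative to ground = (0.000, -1.900) m/s.
Velocity relative to ground = (-0.824, 2.040) + (0.000, -1.900) = (-0.824, 0.140) m/s.
Speed = |(-0.824, 0.140)| = 0.836 m/s.

0.84 m/s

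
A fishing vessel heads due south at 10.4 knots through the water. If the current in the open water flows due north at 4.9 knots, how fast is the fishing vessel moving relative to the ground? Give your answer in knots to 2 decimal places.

Taking east as x and north as y: velocity relative to the water = (0.000, -10.400) knots; the water relative to ground = (0.000, 4.900) knots.
Velocity relative to ground = (0.000, -10.400) + (0.000, 4.900) = (0.000, -5.500) knots.
Speed = |(0.000, -5.500)| = 5.500 knots.

5.50 knots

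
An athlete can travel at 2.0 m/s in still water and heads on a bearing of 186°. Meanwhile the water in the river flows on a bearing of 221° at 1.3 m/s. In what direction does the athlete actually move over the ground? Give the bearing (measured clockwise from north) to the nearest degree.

Taking east as x and north as y: velocity relative to the water = (-0.209, -1.989) m/s; the water relative to ground = (-0.853, -0.981) m/s.
Velocity relative to ground = (-0.209, -1.989) + (-0.853, -0.981) = (-1.062, -2.970) m/s.
Bearing = atan2(-1.06, -2.97) = 199.67° clockwise from north.

200°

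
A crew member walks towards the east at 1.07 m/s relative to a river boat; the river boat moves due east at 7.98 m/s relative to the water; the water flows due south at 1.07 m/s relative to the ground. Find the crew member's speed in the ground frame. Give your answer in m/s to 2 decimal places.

In east/north components (m/s): crew member relative to river boat = (1.070, 0.000); river boat relative to water = (7.980, 0.000); water relative to ground = (0.000, -1.070).
Sum = (9.050, -1.070) m/s.
Speed = |(9.050, -1.070)| = 9.113 m/s.

9.11 m/s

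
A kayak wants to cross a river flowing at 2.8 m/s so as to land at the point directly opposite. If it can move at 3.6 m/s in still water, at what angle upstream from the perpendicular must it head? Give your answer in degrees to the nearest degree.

To cancel the current, the upstream component of the kayak's velocity must equal the flow: 3.6 sin θ = 2.8.
sin θ = 2.8 / 3.6 = 0.7778.
θ = arcsin(0.7778) = 51.058°.

51°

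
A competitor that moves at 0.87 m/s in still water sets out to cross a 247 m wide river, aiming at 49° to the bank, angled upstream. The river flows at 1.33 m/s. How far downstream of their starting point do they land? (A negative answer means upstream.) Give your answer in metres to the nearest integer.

Perpendicular speed = 0.657 m/s; crossing time = 247 / 0.657 = 376.182 s.
Net downstream speed = 0.759 m/s.
Drift = 0.759 × 376.182 = 285.608 m (downstream).

286 m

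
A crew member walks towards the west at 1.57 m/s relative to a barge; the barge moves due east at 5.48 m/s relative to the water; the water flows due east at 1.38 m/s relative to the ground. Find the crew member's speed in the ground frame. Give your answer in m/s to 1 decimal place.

5.3 m/s

In east/north components (m/s): crew member relative to barge = (-1.570, 0.000); barge relative to water = (5.480, 0.000); water relative to ground = (1.380, 0.000).
Sum = (5.290, 0.000) m/s.
Speed = |(5.290, 0.000)| = 5.290 m/s.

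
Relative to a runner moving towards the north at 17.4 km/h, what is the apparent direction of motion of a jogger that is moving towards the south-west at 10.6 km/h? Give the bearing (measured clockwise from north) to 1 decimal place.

196.8°

Taking east as x and north as y: jogger velocity = (-7.495, -7.495) km/h; runner velocity = (0.000, 17.400) km/h.
Velocity of jogger relative to runner = (-7.495, -7.495) − (0.000, 17.400) = (-7.495, -24.895) km/h.
Bearing = atan2(-7.50, -24.90) = 196.76° clockwise from north.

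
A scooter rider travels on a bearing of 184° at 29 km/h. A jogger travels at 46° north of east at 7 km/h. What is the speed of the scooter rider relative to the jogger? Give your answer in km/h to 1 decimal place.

34.7 km/h

Taking east as x and north as y: scooter rider velocity = (-2.023, -28.929) km/h; jogger velocity = (4.863, 5.035) km/h.
Velocity of scooter rider relative to jogger = (-2.023, -28.929) − (4.863, 5.035) = (-6.886, -33.965) km/h.
Magnitude = |(-6.886, -33.965)| = 34.656 km/h.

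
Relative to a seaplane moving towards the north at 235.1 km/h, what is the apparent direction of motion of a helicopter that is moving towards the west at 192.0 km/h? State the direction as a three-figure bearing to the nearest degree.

219°

Taking east as x and north as y: helicopter velocity = (-192.000, 0.000) km/h; seaplane velocity = (0.000, 235.100) km/h.
Velocity of helicopter relative to seaplane = (-192.000, 0.000) − (0.000, 235.100) = (-192.000, -235.100) km/h.
Bearing = atan2(-192.00, -235.10) = 219.24° clockwise from north.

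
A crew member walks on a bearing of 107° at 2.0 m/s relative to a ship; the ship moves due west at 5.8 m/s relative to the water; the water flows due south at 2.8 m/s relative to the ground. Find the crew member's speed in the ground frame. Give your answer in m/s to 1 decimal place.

In east/north components (m/s): crew member relative to ship = (1.913, -0.585); ship relative to water = (-5.800, 0.000); water relative to ground = (0.000, -2.800).
Sum = (-3.887, -3.385) m/s.
Speed = |(-3.887, -3.385)| = 5.154 m/s.

5.2 m/s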